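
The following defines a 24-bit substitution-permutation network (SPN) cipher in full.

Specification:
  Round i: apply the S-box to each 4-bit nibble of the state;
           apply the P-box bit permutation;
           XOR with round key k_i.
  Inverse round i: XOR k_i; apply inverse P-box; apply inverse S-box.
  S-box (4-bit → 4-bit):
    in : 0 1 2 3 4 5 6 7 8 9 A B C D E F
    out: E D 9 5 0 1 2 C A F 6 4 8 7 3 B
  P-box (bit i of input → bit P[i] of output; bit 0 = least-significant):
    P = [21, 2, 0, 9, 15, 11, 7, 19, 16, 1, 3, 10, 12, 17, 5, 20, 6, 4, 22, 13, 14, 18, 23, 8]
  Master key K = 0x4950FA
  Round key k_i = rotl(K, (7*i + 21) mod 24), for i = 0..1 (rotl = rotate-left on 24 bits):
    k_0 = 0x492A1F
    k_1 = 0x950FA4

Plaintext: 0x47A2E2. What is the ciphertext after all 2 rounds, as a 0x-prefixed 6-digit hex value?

s_0 = plaintext = 0x47A2E2
s_1 = Round(s_0, k_0) = 0x2A843F
s_2 = Round(s_1, k_1) = 0xE7CC30

0xE7CC30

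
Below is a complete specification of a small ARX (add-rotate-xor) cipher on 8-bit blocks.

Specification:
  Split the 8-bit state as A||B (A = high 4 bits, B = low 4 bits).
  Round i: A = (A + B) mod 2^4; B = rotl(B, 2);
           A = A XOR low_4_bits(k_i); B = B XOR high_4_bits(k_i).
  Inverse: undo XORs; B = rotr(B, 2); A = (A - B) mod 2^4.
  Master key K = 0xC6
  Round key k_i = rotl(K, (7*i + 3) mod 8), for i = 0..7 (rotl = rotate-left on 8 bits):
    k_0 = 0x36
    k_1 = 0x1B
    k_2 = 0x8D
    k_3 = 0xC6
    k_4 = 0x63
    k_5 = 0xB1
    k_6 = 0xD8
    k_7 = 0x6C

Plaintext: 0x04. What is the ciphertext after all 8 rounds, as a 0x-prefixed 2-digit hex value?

0xC4

s_0 = plaintext = 0x04
s_1 = Round(s_0, k_0) = 0x22
s_2 = Round(s_1, k_1) = 0xF9
s_3 = Round(s_2, k_2) = 0x5E
s_4 = Round(s_3, k_3) = 0x57
s_5 = Round(s_4, k_4) = 0xFB
s_6 = Round(s_5, k_5) = 0xB5
s_7 = Round(s_6, k_6) = 0x88
s_8 = Round(s_7, k_7) = 0xC4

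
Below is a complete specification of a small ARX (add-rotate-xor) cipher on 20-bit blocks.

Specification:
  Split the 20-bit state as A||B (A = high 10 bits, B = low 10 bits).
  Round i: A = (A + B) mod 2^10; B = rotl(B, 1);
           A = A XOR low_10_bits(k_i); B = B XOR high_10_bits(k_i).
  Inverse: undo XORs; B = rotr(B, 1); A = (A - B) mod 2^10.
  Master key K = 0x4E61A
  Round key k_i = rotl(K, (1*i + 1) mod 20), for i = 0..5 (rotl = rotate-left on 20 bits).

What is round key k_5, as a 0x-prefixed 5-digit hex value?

0x98693

K = 0x4E61A
k_0 = rotl(K, (1*0+1) mod 20) = rotl(K, 1) = 0x9CC34
k_1 = rotl(K, (1*1+1) mod 20) = rotl(K, 2) = 0x39869
k_2 = rotl(K, (1*2+1) mod 20) = rotl(K, 3) = 0x730D2
k_3 = rotl(K, (1*3+1) mod 20) = rotl(K, 4) = 0xE61A4
k_4 = rotl(K, (1*4+1) mod 20) = rotl(K, 5) = 0xCC349
k_5 = rotl(K, (1*5+1) mod 20) = rotl(K, 6) = 0x98693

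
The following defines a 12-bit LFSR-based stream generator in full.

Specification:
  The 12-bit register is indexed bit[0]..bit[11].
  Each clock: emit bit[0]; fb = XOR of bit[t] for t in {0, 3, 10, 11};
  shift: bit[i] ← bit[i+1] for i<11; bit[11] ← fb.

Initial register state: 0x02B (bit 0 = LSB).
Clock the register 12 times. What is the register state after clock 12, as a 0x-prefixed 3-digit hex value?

reg_0 = 0x02B
clock 1: out=1, reg = 0x015
clock 2: out=1, reg = 0x80A
clock 3: out=0, reg = 0x405
clock 4: out=1, reg = 0x202
clock 5: out=0, reg = 0x101
clock 6: out=1, reg = 0x880
clock 7: out=0, reg = 0xC40
clock 8: out=0, reg = 0x620
clock 9: out=0, reg = 0xB10
clock 10: out=0, reg = 0xD88
clock 11: out=0, reg = 0xEC4
clock 12: out=0, reg = 0x762

0x762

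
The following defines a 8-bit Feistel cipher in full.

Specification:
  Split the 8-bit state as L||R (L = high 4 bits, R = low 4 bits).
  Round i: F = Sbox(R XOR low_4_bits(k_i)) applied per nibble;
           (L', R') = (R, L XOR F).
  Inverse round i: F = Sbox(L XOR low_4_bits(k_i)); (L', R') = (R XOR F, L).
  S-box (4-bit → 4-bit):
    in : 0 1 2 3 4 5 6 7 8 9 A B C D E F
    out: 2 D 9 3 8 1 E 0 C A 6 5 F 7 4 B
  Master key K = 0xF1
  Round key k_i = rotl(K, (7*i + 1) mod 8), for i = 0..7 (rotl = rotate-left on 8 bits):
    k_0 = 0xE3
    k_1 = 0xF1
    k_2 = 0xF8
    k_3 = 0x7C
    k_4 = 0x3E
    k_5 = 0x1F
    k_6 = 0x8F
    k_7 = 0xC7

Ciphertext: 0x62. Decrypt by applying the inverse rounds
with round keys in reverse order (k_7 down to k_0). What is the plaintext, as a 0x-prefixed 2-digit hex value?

s_0 = ciphertext = 0x62
s_1 = InvRound(s_0, k_7) = 0xF6
s_2 = InvRound(s_1, k_6) = 0x4F
s_3 = InvRound(s_2, k_5) = 0xA4
s_4 = InvRound(s_3, k_4) = 0xCA
s_5 = InvRound(s_4, k_3) = 0x8C
s_6 = InvRound(s_5, k_2) = 0xE8
s_7 = InvRound(s_6, k_1) = 0x3E
s_8 = InvRound(s_7, k_0) = 0xC3

0xC3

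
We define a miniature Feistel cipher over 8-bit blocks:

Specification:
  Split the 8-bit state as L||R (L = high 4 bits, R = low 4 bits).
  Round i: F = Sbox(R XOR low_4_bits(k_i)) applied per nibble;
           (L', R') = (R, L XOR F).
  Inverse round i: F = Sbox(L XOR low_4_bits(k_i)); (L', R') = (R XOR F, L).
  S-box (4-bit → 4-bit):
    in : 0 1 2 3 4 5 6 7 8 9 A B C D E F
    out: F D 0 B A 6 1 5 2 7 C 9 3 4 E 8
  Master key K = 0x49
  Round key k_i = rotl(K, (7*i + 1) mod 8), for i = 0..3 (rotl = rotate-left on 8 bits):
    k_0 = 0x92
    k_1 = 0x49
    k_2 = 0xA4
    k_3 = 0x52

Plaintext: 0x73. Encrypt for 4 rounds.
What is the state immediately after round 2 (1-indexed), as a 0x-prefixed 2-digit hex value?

s_0 = plaintext = 0x73
s_1 = Round(s_0, k_0) = 0x3A
s_2 = Round(s_1, k_1) = 0xA8
s_3 = Round(s_2, k_2) = 0x89
s_4 = Round(s_3, k_3) = 0x91

0xA8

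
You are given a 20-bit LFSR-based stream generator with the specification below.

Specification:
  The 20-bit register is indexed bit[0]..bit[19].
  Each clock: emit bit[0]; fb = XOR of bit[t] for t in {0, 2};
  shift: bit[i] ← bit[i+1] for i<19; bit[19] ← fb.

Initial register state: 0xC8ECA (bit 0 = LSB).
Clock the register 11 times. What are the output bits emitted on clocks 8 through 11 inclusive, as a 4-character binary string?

reg_0 = 0xC8ECA
clock 1: out=0, reg = 0x64765
clock 2: out=1, reg = 0x323B2
clock 3: out=0, reg = 0x191D9
clock 4: out=1, reg = 0x8C8EC
clock 5: out=0, reg = 0xC6476
clock 6: out=0, reg = 0xE323B
clock 7: out=1, reg = 0xF191D
clock 8: out=1, reg = 0x78C8E
clock 9: out=0, reg = 0xBC647
clock 10: out=1, reg = 0x5E323
clock 11: out=1, reg = 0xAF191

1011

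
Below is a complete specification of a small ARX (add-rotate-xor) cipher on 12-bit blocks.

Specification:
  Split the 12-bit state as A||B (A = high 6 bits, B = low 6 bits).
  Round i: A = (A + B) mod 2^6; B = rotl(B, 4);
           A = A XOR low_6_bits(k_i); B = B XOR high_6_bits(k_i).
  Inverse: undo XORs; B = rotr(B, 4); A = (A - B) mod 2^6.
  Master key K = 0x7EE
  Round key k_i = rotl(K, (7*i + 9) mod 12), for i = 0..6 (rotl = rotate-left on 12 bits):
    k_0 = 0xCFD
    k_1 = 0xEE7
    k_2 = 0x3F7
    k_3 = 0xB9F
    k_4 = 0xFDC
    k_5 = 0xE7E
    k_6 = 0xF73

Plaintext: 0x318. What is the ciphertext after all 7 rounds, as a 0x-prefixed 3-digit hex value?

s_0 = plaintext = 0x318
s_1 = Round(s_0, k_0) = 0x675
s_2 = Round(s_1, k_1) = 0xA66
s_3 = Round(s_2, k_2) = 0xE26
s_4 = Round(s_3, k_3) = 0x047
s_5 = Round(s_4, k_4) = 0x50E
s_6 = Round(s_5, k_5) = 0x71A
s_7 = Round(s_6, k_6) = 0x15B

0x15B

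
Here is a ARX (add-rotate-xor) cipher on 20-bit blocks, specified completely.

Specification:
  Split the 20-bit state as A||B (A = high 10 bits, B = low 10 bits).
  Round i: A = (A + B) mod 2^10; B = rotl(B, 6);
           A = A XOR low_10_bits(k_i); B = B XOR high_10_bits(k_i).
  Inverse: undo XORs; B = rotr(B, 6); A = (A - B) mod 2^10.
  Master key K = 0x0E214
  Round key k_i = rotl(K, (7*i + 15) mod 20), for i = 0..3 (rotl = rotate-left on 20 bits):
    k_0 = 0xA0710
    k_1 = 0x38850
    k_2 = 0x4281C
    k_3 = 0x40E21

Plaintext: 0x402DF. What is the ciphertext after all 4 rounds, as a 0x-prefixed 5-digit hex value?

0x16440

s_0 = plaintext = 0x402DF
s_1 = Round(s_0, k_0) = 0x33D6C
s_2 = Round(s_1, k_1) = 0x9AFF4
s_3 = Round(s_2, k_2) = 0x90C35
s_4 = Round(s_3, k_3) = 0x16440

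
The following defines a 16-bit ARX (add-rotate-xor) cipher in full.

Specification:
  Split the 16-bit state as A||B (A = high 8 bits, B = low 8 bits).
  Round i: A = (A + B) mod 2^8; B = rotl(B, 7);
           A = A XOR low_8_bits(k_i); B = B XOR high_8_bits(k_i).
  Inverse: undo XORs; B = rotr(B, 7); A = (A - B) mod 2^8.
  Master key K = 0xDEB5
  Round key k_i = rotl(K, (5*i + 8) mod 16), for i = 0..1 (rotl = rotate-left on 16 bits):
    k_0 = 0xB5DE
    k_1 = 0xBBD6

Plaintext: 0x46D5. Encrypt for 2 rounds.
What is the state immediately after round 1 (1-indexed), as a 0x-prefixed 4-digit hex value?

s_0 = plaintext = 0x46D5
s_1 = Round(s_0, k_0) = 0xC55F
s_2 = Round(s_1, k_1) = 0xF214

0xC55F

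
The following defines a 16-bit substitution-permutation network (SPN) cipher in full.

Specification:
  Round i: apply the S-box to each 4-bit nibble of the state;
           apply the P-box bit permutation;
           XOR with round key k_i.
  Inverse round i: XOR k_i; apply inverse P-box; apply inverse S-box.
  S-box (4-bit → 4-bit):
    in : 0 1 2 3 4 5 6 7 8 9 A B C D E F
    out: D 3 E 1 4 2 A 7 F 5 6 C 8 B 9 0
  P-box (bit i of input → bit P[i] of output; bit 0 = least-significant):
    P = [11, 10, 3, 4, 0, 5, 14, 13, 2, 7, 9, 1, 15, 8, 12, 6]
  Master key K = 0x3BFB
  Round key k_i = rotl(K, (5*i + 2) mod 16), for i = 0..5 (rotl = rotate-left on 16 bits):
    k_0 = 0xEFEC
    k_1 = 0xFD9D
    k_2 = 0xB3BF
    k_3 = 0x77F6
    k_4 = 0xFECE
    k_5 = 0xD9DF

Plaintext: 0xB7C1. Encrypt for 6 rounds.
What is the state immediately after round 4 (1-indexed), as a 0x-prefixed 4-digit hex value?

0xBEFD

s_0 = plaintext = 0xB7C1
s_1 = Round(s_0, k_0) = 0xD128
s_2 = Round(s_1, k_1) = 0x1061
s_3 = Round(s_2, k_2) = 0x1C99
s_4 = Round(s_3, k_3) = 0xBEFD
s_5 = Round(s_4, k_4) = 0xE298
s_6 = Round(s_5, k_5) = 0x1704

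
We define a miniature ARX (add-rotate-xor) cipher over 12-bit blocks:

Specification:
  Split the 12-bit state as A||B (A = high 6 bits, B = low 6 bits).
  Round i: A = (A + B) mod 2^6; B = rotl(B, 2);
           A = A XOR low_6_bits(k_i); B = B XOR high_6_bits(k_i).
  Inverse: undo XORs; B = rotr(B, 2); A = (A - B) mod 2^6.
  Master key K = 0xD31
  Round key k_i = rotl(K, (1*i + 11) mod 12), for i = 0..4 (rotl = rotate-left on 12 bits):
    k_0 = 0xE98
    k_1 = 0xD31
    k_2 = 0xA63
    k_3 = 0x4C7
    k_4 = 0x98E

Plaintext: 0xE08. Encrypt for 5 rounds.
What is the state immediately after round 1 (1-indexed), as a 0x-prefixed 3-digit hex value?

s_0 = plaintext = 0xE08
s_1 = Round(s_0, k_0) = 0x61A
s_2 = Round(s_1, k_1) = 0x0DD
s_3 = Round(s_2, k_2) = 0x0DC
s_4 = Round(s_3, k_3) = 0x622
s_5 = Round(s_4, k_4) = 0xD2C

0x61A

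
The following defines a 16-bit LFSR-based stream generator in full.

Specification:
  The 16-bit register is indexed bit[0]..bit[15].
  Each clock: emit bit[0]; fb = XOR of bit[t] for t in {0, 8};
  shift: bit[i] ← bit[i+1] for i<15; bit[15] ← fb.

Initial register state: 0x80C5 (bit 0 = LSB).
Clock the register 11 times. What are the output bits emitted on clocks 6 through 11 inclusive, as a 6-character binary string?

reg_0 = 0x80C5
clock 1: out=1, reg = 0xC062
clock 2: out=0, reg = 0x6031
clock 3: out=1, reg = 0xB018
clock 4: out=0, reg = 0x580C
clock 5: out=0, reg = 0x2C06
clock 6: out=0, reg = 0x1603
clock 7: out=1, reg = 0x8B01
clock 8: out=1, reg = 0x4580
clock 9: out=0, reg = 0xA2C0
clock 10: out=0, reg = 0x5160
clock 11: out=0, reg = 0xA8B0

011000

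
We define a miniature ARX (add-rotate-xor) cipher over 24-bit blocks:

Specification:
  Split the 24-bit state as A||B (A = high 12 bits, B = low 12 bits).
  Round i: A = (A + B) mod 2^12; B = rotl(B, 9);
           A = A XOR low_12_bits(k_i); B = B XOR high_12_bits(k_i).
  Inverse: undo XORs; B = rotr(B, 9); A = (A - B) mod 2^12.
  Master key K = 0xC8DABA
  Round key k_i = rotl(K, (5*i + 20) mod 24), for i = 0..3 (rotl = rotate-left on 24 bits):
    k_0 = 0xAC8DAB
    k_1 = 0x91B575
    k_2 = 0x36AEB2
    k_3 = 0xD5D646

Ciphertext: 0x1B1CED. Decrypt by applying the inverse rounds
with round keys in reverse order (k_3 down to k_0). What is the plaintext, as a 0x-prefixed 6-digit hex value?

s_0 = ciphertext = 0x1B1CED
s_1 = InvRound(s_0, k_3) = 0xA77D80
s_2 = InvRound(s_1, k_2) = 0xD6E757
s_3 = InvRound(s_2, k_1) = 0x5B4267
s_4 = InvRound(s_3, k_0) = 0x2A357C

0x2A357C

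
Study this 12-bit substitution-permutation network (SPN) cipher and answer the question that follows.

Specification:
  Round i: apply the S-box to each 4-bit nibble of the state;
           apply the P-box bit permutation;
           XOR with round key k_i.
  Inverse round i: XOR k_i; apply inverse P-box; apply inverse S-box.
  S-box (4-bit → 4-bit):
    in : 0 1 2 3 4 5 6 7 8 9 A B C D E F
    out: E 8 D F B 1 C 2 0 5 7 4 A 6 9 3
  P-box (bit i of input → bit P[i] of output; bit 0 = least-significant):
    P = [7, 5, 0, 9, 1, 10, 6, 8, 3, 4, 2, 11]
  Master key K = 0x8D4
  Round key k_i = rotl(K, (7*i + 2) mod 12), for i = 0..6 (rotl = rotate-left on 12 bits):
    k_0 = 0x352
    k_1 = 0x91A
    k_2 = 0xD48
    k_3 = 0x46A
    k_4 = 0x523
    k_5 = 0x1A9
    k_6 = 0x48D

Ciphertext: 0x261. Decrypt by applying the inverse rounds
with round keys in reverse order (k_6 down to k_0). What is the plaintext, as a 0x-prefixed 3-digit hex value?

0xF8D

s_0 = ciphertext = 0x261
s_1 = InvRound(s_0, k_6) = 0x9D4
s_2 = InvRound(s_1, k_5) = 0x3BD
s_3 = InvRound(s_2, k_4) = 0xAFE
s_4 = InvRound(s_3, k_3) = 0x07E
s_5 = InvRound(s_4, k_2) = 0x047
s_6 = InvRound(s_5, k_1) = 0x36B
s_7 = InvRound(s_6, k_0) = 0xF8D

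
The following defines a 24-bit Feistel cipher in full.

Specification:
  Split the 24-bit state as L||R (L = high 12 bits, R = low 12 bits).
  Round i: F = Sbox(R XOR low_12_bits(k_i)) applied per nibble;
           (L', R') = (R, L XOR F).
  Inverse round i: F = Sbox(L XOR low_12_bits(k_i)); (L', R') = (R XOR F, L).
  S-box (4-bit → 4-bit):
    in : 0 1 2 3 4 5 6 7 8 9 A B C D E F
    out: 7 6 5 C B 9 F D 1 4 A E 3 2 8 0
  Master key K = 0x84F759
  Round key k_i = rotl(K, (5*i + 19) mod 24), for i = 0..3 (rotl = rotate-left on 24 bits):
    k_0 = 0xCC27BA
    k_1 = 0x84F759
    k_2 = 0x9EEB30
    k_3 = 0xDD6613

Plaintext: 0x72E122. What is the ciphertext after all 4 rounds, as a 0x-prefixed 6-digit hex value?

s_0 = plaintext = 0x72E122
s_1 = Round(s_0, k_0) = 0x12286F
s_2 = Round(s_1, k_1) = 0x86F1ED
s_3 = Round(s_2, k_2) = 0x1ED24D
s_4 = Round(s_3, k_3) = 0x24DA75

0x24DA75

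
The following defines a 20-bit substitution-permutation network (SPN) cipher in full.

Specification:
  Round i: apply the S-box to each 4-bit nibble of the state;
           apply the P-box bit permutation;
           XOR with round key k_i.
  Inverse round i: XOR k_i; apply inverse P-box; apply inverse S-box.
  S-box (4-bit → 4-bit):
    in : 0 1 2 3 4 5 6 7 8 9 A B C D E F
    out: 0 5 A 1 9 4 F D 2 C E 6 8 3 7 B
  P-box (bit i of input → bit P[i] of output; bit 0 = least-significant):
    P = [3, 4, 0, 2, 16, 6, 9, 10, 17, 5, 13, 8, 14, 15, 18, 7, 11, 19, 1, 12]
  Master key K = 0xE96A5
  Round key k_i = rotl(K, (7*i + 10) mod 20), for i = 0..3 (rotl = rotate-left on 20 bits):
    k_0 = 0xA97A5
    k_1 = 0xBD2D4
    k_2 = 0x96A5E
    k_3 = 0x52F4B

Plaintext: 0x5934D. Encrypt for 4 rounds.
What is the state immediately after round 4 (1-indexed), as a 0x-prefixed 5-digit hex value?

s_0 = plaintext = 0x5934D
s_1 = Round(s_0, k_0) = 0xD933F
s_2 = Round(s_1, k_1) = 0x4DA48
s_3 = Round(s_2, k_2) = 0x8976E
s_4 = Round(s_3, k_3) = 0xA0892

0xA0892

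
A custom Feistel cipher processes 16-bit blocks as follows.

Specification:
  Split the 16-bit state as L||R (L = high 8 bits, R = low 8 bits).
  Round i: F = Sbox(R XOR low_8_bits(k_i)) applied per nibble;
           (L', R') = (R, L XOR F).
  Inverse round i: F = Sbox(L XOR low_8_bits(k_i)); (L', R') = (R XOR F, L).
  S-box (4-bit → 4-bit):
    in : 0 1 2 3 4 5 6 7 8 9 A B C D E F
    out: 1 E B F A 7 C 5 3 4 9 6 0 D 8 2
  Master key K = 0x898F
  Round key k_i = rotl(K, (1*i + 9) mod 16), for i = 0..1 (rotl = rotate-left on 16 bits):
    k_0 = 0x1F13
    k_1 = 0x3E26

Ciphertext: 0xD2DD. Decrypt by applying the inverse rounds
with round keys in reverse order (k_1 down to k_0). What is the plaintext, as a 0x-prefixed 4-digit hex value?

0x58F7

s_0 = ciphertext = 0xD2DD
s_1 = InvRound(s_0, k_1) = 0xF7D2
s_2 = InvRound(s_1, k_0) = 0x58F7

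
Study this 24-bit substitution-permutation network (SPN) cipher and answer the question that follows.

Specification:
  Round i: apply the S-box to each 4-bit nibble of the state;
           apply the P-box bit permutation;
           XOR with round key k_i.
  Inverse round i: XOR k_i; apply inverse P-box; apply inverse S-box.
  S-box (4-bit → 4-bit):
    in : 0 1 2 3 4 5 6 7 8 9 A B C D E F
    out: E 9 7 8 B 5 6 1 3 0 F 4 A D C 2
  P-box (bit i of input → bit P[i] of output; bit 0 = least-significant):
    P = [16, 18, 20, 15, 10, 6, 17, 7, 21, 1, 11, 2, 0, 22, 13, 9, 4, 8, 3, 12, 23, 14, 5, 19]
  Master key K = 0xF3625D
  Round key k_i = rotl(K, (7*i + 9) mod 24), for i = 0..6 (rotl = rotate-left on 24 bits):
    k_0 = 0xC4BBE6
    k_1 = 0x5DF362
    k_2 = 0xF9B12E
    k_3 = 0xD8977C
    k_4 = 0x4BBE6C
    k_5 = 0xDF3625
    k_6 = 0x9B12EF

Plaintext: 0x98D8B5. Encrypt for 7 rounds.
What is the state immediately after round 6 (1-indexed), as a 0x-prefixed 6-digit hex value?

0x58D622

s_0 = plaintext = 0x98D8B5
s_1 = Round(s_0, k_0) = 0xF798F5
s_2 = Round(s_1, k_1) = 0x6CB330
s_3 = Round(s_2, k_2) = 0xED408A
s_4 = Round(s_3, k_3) = 0x850903
s_5 = Round(s_4, k_4) = 0x895CB4
s_6 = Round(s_5, k_5) = 0x58D622
s_7 = Round(s_6, k_6) = 0x0C3D9C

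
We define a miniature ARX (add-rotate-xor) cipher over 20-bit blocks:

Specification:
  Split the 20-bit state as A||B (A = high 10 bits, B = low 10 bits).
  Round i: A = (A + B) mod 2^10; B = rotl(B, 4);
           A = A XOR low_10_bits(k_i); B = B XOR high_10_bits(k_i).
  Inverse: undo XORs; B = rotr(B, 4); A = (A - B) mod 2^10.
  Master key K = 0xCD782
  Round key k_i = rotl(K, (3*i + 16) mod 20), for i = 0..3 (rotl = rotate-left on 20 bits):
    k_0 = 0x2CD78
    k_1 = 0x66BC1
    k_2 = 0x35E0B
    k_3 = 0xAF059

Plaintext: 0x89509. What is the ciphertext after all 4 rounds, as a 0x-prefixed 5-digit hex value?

s_0 = plaintext = 0x89509
s_1 = Round(s_0, k_0) = 0x95827
s_2 = Round(s_1, k_1) = 0x6F3EA
s_3 = Round(s_2, k_2) = 0xEB678
s_4 = Round(s_3, k_3) = 0x9F135

0x9F135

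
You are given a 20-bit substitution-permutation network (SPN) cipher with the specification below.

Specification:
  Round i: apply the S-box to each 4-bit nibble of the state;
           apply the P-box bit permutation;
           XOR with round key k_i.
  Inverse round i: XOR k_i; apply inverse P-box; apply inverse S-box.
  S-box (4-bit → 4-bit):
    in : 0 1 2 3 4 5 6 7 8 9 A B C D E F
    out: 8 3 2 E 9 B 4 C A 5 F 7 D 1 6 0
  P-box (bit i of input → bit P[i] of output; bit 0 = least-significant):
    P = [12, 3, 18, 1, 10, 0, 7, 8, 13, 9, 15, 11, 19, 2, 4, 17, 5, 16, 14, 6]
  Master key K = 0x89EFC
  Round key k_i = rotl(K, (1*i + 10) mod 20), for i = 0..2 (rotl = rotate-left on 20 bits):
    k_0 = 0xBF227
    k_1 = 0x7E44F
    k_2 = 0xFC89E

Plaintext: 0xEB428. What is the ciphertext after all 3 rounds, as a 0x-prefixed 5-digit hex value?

s_0 = plaintext = 0xEB428
s_1 = Round(s_0, k_0) = 0x29A38
s_2 = Round(s_1, k_1) = 0xE4FD4
s_3 = Round(s_2, k_2) = 0x49C9C

0x49C9C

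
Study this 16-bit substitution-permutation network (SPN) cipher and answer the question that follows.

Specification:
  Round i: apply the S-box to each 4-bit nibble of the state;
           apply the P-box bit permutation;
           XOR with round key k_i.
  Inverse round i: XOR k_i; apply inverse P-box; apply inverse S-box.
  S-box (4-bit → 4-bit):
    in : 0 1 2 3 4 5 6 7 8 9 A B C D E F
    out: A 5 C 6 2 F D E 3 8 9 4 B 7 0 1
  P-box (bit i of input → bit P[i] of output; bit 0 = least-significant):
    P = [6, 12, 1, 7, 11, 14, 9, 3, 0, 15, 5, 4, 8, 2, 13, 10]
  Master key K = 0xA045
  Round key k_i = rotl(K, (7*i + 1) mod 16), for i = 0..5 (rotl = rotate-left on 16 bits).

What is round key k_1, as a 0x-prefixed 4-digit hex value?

0x45A0

K = 0xA045
k_0 = rotl(K, (7*0+1) mod 16) = rotl(K, 1) = 0x408B
k_1 = rotl(K, (7*1+1) mod 16) = rotl(K, 8) = 0x45A0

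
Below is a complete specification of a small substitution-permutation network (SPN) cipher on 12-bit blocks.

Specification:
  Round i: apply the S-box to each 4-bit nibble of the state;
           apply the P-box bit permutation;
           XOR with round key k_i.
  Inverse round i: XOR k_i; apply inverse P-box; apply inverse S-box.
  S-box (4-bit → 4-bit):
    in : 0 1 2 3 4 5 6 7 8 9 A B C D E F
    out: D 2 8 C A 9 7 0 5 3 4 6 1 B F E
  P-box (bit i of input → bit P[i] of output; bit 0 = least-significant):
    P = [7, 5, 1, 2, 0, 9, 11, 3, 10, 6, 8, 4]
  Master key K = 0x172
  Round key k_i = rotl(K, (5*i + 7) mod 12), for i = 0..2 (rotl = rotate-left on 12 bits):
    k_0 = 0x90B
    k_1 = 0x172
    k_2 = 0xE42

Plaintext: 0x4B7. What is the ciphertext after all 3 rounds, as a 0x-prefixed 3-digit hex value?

s_0 = plaintext = 0x4B7
s_1 = Round(s_0, k_0) = 0x35B
s_2 = Round(s_1, k_1) = 0x049
s_3 = Round(s_2, k_2) = 0x9FA

0x9FA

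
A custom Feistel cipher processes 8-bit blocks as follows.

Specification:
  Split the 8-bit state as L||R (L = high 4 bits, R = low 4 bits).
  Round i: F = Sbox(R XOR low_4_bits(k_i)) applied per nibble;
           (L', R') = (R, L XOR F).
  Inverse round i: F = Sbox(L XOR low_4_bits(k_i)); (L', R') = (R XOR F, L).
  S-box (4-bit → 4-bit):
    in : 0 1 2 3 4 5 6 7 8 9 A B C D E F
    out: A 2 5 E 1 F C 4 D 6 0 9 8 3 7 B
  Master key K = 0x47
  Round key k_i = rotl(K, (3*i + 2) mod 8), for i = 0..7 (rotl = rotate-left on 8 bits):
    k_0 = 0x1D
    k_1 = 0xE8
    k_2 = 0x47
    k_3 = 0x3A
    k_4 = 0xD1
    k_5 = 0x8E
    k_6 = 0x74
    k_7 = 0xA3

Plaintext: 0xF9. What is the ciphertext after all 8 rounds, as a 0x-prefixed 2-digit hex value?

s_0 = plaintext = 0xF9
s_1 = Round(s_0, k_0) = 0x9E
s_2 = Round(s_1, k_1) = 0xE5
s_3 = Round(s_2, k_2) = 0x5B
s_4 = Round(s_3, k_3) = 0xB7
s_5 = Round(s_4, k_4) = 0x77
s_6 = Round(s_5, k_5) = 0x71
s_7 = Round(s_6, k_6) = 0x18
s_8 = Round(s_7, k_7) = 0x88

0x88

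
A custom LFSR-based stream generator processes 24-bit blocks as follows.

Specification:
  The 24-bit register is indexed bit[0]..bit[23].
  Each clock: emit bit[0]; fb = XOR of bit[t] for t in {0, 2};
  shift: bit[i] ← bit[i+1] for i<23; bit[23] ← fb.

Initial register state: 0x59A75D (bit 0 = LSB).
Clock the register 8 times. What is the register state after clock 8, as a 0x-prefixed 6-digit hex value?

0x8A59A7

reg_0 = 0x59A75D
clock 1: out=1, reg = 0x2CD3AE
clock 2: out=0, reg = 0x9669D7
clock 3: out=1, reg = 0x4B34EB
clock 4: out=1, reg = 0xA59A75
clock 5: out=1, reg = 0x52CD3A
clock 6: out=0, reg = 0x29669D
clock 7: out=1, reg = 0x14B34E
clock 8: out=0, reg = 0x8A59A7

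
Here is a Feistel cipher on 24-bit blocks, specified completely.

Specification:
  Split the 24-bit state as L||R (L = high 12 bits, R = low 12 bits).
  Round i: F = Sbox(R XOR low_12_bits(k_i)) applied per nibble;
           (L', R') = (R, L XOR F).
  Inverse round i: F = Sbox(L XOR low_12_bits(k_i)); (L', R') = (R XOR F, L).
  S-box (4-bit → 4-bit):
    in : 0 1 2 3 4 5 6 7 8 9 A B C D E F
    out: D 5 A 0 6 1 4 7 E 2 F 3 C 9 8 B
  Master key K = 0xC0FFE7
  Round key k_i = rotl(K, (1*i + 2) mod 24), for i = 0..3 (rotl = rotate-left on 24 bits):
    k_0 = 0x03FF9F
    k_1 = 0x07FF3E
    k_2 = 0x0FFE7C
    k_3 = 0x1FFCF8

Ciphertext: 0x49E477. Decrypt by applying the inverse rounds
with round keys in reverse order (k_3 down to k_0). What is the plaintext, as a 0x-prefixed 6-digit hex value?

s_0 = ciphertext = 0x49E477
s_1 = InvRound(s_0, k_3) = 0xA3349E
s_2 = InvRound(s_1, k_2) = 0x2F5A33
s_3 = InvRound(s_2, k_1) = 0x3F02F5
s_4 = InvRound(s_3, k_0) = 0xEBE3F0

0xEBE3F0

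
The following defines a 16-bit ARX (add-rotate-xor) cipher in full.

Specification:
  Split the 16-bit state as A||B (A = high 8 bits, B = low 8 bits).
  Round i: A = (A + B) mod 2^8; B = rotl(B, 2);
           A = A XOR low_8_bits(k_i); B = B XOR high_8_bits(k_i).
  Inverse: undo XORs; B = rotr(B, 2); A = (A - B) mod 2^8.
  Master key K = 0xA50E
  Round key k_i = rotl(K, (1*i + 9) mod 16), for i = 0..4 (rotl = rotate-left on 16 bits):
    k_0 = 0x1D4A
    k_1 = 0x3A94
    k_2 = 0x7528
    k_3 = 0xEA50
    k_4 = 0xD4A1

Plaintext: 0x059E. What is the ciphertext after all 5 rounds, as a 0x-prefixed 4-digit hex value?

s_0 = plaintext = 0x059E
s_1 = Round(s_0, k_0) = 0xE967
s_2 = Round(s_1, k_1) = 0xC4A7
s_3 = Round(s_2, k_2) = 0x43EB
s_4 = Round(s_3, k_3) = 0x7E45
s_5 = Round(s_4, k_4) = 0x62C1

0x62C1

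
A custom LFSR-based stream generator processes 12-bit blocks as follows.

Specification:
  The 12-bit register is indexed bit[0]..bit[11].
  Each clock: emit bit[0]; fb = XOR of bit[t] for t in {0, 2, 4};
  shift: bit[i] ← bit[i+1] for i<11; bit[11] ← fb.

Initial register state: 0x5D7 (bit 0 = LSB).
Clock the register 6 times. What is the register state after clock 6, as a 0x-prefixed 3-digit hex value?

0xFD7

reg_0 = 0x5D7
clock 1: out=1, reg = 0xAEB
clock 2: out=1, reg = 0xD75
clock 3: out=1, reg = 0xEBA
clock 4: out=0, reg = 0xF5D
clock 5: out=1, reg = 0xFAE
clock 6: out=0, reg = 0xFD7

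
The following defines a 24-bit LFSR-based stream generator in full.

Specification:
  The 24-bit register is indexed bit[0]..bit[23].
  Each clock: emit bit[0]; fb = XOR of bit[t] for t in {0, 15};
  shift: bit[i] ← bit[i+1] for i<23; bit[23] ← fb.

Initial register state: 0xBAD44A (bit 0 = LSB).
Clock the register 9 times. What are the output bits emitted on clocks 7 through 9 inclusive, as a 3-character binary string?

100

reg_0 = 0xBAD44A
clock 1: out=0, reg = 0xDD6A25
clock 2: out=1, reg = 0xEEB512
clock 3: out=0, reg = 0xF75A89
clock 4: out=1, reg = 0xFBAD44
clock 5: out=0, reg = 0xFDD6A2
clock 6: out=0, reg = 0xFEEB51
clock 7: out=1, reg = 0x7F75A8
clock 8: out=0, reg = 0x3FBAD4
clock 9: out=0, reg = 0x9FDD6A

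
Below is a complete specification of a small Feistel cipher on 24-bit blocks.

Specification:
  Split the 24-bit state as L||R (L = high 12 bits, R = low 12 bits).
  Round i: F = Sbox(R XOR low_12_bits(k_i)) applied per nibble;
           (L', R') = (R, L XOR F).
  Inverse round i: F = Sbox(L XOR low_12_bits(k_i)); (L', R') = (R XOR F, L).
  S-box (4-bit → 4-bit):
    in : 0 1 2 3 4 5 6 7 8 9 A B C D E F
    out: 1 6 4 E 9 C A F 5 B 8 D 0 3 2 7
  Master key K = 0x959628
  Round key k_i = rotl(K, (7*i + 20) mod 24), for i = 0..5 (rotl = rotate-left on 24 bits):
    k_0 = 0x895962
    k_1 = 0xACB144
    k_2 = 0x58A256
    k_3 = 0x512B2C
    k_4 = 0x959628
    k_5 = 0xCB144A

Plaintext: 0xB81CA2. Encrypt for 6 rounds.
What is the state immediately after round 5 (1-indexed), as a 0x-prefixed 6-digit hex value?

s_0 = plaintext = 0xB81CA2
s_1 = Round(s_0, k_0) = 0xCA2780
s_2 = Round(s_1, k_1) = 0x7806AB
s_3 = Round(s_2, k_2) = 0x6ABEF3
s_4 = Round(s_3, k_3) = 0xEF3A9C
s_5 = Round(s_4, k_4) = 0xA9CE2A
s_6 = Round(s_5, k_5) = 0xE2A23D

0xA9CE2A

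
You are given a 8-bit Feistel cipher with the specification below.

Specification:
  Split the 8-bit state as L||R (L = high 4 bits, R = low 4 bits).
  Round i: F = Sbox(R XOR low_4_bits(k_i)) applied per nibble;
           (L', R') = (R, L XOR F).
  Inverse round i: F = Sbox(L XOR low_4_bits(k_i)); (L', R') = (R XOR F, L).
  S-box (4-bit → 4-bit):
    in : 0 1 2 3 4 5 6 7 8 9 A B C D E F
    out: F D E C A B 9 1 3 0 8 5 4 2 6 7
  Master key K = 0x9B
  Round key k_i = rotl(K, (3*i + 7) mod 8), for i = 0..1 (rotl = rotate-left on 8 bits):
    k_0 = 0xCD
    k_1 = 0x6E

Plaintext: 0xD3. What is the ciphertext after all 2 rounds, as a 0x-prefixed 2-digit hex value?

s_0 = plaintext = 0xD3
s_1 = Round(s_0, k_0) = 0x3B
s_2 = Round(s_1, k_1) = 0xB8

0xB8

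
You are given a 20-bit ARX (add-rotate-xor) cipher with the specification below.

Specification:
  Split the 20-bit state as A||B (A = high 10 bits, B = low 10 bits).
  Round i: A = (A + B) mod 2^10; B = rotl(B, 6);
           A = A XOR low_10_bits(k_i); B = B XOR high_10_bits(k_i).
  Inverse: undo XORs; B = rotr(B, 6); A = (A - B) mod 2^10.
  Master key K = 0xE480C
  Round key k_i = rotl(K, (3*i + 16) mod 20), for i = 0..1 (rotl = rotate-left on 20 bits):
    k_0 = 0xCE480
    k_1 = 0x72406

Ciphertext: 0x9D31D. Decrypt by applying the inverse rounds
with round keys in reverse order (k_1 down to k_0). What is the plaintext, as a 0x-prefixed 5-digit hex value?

s_0 = ciphertext = 0x9D31D
s_1 = InvRound(s_0, k_1) = 0x49D4B
s_2 = InvRound(s_1, k_0) = 0x9FB29

0x9FB29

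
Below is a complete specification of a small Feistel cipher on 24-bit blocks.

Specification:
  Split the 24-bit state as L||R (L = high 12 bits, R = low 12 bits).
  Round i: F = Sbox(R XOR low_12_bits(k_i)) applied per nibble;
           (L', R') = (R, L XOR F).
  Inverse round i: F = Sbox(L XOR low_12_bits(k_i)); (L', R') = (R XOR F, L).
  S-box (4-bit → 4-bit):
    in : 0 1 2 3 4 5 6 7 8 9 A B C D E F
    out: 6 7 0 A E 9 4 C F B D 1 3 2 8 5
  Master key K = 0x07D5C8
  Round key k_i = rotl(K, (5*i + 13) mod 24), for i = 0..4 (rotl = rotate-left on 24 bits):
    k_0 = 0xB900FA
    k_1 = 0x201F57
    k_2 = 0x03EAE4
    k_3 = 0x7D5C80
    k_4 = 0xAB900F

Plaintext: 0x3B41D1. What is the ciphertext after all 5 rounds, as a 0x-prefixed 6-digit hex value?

s_0 = plaintext = 0x3B41D1
s_1 = Round(s_0, k_0) = 0x1D14B5
s_2 = Round(s_1, k_1) = 0x4B5051
s_3 = Round(s_2, k_2) = 0x0519AC
s_4 = Round(s_3, k_3) = 0x9AC952
s_5 = Round(s_4, k_4) = 0x95223E

0x95223E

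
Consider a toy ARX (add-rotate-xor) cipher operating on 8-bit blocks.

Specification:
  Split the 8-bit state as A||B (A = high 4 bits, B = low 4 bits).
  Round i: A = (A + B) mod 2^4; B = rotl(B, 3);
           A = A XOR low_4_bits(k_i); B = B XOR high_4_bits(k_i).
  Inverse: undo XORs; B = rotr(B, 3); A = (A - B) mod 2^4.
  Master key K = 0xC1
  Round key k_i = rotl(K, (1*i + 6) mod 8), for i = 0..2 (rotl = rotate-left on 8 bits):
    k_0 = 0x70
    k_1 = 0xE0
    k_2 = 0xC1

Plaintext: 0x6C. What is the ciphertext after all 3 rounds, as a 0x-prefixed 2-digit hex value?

0x8F

s_0 = plaintext = 0x6C
s_1 = Round(s_0, k_0) = 0x21
s_2 = Round(s_1, k_1) = 0x36
s_3 = Round(s_2, k_2) = 0x8F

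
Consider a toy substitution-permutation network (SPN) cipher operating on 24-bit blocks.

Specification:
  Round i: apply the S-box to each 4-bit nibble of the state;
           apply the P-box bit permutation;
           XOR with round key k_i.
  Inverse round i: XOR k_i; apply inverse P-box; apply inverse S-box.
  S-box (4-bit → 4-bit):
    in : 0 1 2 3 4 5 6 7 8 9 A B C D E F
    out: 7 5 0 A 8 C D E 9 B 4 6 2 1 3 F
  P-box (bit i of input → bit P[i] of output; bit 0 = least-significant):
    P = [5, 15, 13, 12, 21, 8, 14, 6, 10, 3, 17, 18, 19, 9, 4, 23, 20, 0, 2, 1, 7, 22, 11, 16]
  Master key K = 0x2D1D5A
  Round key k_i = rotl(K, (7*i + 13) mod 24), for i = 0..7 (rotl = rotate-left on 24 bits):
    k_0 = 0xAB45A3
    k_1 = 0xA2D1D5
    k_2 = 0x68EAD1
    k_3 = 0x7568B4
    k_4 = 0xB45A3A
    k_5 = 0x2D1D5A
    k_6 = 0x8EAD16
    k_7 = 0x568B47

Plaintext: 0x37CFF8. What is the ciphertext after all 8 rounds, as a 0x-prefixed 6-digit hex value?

s_0 = plaintext = 0x37CFF8
s_1 = Round(s_0, k_0) = 0xCC12CC
s_2 = Round(s_1, k_1) = 0xEA50C4
s_3 = Round(s_2, k_2) = 0xAAFF4D
s_4 = Round(s_3, k_3) = 0xFB66C8
s_5 = Round(s_4, k_4) = 0x7B478F
s_6 = Round(s_5, k_5) = 0xCAA537
s_7 = Round(s_6, k_6) = 0xC81C42
s_8 = Round(s_7, k_7) = 0x0E8B1D

0x0E8B1D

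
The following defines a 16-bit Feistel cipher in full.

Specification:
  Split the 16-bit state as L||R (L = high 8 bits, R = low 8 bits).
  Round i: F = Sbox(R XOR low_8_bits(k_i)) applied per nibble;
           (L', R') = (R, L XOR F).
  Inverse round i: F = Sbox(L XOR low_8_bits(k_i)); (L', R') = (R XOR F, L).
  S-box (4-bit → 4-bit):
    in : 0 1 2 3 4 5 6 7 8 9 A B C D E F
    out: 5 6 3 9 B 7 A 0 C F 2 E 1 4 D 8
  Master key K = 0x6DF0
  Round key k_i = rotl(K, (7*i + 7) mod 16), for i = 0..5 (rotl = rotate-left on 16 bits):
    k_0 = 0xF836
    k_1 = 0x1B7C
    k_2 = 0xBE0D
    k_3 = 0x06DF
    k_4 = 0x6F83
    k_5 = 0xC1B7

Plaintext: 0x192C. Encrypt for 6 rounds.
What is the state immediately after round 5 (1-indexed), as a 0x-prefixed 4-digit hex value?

0x5F3C

s_0 = plaintext = 0x192C
s_1 = Round(s_0, k_0) = 0x2C7B
s_2 = Round(s_1, k_1) = 0x7B7C
s_3 = Round(s_2, k_2) = 0x7C7D
s_4 = Round(s_3, k_3) = 0x7D5F
s_5 = Round(s_4, k_4) = 0x5F3C
s_6 = Round(s_5, k_5) = 0x3C91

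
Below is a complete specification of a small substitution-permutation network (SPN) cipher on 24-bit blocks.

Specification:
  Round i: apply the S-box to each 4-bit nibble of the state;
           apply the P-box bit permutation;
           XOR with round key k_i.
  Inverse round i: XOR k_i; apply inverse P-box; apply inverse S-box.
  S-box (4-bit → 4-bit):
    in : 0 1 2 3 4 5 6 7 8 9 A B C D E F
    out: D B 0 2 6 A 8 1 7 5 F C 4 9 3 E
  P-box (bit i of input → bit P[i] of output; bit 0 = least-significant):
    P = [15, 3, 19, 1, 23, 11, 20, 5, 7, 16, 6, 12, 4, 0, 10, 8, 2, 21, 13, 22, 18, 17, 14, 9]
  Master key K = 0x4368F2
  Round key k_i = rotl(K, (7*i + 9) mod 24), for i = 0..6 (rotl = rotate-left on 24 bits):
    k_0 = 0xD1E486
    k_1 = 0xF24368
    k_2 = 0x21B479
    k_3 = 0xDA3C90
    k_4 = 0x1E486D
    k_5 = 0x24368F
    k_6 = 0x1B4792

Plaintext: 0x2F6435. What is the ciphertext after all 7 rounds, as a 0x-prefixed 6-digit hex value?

0x273E5A

s_0 = plaintext = 0x2F6435
s_1 = Round(s_0, k_0) = 0xB0CDCC
s_2 = Round(s_1, k_1) = 0xAA35EC
s_3 = Round(s_2, k_2) = 0xCECE7C
s_4 = Round(s_3, k_3) = 0x737814
s_5 = Round(s_4, k_4) = 0xB34095
s_6 = Round(s_5, k_5) = 0x946044
s_7 = Round(s_6, k_6) = 0x273E5A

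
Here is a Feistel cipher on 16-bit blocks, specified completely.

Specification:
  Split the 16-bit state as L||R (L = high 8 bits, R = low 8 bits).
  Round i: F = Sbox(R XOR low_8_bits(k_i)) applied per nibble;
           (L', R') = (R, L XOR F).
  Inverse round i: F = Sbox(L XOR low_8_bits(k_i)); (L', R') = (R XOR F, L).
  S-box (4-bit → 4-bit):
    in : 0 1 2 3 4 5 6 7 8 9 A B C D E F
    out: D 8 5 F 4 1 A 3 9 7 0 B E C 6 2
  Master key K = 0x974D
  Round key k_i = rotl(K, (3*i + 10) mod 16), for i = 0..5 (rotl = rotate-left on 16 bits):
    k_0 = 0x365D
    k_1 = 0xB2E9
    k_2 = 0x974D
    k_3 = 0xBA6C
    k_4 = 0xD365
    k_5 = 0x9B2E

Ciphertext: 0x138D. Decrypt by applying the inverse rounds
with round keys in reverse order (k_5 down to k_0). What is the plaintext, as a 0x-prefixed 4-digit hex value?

s_0 = ciphertext = 0x138D
s_1 = InvRound(s_0, k_5) = 0x7113
s_2 = InvRound(s_1, k_4) = 0x9771
s_3 = InvRound(s_2, k_3) = 0x5A97
s_4 = InvRound(s_3, k_2) = 0x145A
s_5 = InvRound(s_4, k_1) = 0x7614
s_6 = InvRound(s_5, k_0) = 0x4F76

0x4F76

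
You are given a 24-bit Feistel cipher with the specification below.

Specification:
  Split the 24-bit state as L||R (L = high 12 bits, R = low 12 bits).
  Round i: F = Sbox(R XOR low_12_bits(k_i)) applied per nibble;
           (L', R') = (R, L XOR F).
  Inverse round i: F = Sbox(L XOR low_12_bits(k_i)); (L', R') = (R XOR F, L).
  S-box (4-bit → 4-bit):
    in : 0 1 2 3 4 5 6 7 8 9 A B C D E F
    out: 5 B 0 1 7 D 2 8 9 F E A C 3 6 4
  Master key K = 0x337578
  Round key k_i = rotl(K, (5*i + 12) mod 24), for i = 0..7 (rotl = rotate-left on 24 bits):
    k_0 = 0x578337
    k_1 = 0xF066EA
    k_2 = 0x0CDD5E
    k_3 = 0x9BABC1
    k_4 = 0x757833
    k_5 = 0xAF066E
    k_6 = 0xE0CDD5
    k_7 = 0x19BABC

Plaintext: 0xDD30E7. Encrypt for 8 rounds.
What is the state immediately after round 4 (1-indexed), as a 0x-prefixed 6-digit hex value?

0xD8BCC5

s_0 = plaintext = 0xDD30E7
s_1 = Round(s_0, k_0) = 0x0E7CE6
s_2 = Round(s_1, k_1) = 0xCE6EBB
s_3 = Round(s_2, k_2) = 0xEBBD8B
s_4 = Round(s_3, k_3) = 0xD8BCC5
s_5 = Round(s_4, k_4) = 0xCC5AC9
s_6 = Round(s_5, k_5) = 0xAC902D
s_7 = Round(s_6, k_6) = 0x02D980
s_8 = Round(s_7, k_7) = 0x980131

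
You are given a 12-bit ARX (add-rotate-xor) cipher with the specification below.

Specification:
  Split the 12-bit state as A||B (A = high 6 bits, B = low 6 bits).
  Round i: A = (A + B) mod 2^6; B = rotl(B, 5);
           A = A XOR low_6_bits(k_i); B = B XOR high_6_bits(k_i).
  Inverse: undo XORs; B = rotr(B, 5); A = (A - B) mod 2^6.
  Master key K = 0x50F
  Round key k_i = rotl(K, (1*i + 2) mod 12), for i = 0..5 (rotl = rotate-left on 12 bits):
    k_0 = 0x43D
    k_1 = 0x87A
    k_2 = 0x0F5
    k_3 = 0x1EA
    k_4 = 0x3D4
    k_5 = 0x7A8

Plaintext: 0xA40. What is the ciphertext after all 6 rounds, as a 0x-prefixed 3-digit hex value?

s_0 = plaintext = 0xA40
s_1 = Round(s_0, k_0) = 0x510
s_2 = Round(s_1, k_1) = 0x7A9
s_3 = Round(s_2, k_2) = 0xCB7
s_4 = Round(s_3, k_3) = 0x0FC
s_5 = Round(s_4, k_4) = 0xAD1
s_6 = Round(s_5, k_5) = 0x536

0x536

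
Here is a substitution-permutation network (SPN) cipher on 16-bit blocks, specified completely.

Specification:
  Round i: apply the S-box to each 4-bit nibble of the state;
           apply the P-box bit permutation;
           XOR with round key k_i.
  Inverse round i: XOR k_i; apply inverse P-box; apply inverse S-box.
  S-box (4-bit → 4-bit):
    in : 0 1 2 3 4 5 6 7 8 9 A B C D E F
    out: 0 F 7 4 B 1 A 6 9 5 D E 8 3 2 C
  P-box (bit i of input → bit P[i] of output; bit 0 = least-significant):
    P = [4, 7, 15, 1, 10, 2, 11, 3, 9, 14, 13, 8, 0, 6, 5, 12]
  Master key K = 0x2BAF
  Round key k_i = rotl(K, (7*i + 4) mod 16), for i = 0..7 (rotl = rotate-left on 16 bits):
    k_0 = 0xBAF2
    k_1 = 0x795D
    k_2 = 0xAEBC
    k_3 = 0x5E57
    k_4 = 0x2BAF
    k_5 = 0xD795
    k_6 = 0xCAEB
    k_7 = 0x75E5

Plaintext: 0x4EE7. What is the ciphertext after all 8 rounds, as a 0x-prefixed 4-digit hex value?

0x685F

s_0 = plaintext = 0x4EE7
s_1 = Round(s_0, k_0) = 0x6A37
s_2 = Round(s_1, k_1) = 0xC29D
s_3 = Round(s_2, k_2) = 0xD02C
s_4 = Round(s_3, k_3) = 0x5210
s_5 = Round(s_4, k_4) = 0x45A2
s_6 = Round(s_5, k_5) = 0x494C
s_7 = Round(s_6, k_6) = 0xFCA4
s_8 = Round(s_7, k_7) = 0x685F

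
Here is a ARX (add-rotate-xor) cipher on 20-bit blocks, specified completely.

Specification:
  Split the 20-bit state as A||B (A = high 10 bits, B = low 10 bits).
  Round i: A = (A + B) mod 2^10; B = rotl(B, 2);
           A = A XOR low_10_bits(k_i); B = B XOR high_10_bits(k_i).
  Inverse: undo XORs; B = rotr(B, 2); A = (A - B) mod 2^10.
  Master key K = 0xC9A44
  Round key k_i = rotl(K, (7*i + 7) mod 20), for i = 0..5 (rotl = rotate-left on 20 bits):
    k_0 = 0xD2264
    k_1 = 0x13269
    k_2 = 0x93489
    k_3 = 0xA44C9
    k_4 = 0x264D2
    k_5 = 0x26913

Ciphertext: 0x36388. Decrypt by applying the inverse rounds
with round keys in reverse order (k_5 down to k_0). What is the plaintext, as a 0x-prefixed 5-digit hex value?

0xAAB14

s_0 = ciphertext = 0x36388
s_1 = InvRound(s_0, k_5) = 0xC1EC4
s_2 = InvRound(s_1, k_4) = 0x8F997
s_3 = InvRound(s_2, k_3) = 0x0DAC1
s_4 = InvRound(s_3, k_2) = 0x27023
s_5 = InvRound(s_4, k_1) = 0xF6B1B
s_6 = InvRound(s_5, k_0) = 0xAAB14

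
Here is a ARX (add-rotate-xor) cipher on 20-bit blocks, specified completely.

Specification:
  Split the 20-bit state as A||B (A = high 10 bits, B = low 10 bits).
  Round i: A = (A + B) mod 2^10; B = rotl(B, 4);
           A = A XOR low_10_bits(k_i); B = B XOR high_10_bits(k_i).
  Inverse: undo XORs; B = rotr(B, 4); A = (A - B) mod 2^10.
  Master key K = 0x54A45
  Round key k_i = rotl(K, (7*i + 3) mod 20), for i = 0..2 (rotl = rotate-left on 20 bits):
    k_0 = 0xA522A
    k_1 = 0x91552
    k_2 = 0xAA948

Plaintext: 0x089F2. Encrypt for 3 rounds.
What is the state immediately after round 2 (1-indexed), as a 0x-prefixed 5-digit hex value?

s_0 = plaintext = 0x089F2
s_1 = Round(s_0, k_0) = 0x0F9B3
s_2 = Round(s_1, k_1) = 0x28D73
s_3 = Round(s_2, k_2) = 0xD799F

0x28D73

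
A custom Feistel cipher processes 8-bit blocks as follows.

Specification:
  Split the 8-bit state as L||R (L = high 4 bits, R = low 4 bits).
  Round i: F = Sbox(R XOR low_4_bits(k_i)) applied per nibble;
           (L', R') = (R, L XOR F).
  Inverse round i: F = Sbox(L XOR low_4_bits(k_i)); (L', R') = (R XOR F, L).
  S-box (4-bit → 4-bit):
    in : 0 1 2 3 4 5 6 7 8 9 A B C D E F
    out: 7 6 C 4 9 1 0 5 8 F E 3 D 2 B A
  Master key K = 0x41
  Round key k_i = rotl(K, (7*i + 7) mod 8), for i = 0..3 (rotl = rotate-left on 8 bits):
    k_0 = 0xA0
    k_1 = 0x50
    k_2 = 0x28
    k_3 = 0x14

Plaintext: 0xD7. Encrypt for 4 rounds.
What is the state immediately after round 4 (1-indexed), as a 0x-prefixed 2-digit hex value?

0xD0

s_0 = plaintext = 0xD7
s_1 = Round(s_0, k_0) = 0x78
s_2 = Round(s_1, k_1) = 0x8F
s_3 = Round(s_2, k_2) = 0xFD
s_4 = Round(s_3, k_3) = 0xD0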